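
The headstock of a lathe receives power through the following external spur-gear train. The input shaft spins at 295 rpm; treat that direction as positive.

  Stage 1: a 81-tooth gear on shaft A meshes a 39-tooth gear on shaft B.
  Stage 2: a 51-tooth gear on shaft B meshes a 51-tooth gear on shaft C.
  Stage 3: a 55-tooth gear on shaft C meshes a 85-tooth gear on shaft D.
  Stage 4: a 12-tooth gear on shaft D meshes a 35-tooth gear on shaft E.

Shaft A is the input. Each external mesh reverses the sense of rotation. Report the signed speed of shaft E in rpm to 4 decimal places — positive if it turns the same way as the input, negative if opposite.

Stage 1 [81T→39T]: ω = 295.0000×81/39 = 612.6923 rpm, dir flips to −; running = −612.6923
Stage 2 [51T→51T]: ω = 612.6923×51/51 = 612.6923 rpm, dir flips to +; running = +612.6923
Stage 3 [55T→85T]: ω = 612.6923×55/85 = 396.4480 rpm, dir flips to −; running = −396.4480
Stage 4 [12T→35T]: ω = 396.4480×12/35 = 135.9250 rpm, dir flips to +; running = +135.9250

+135.9250 rpm (same as input, |ω| = 135.9250 rpm)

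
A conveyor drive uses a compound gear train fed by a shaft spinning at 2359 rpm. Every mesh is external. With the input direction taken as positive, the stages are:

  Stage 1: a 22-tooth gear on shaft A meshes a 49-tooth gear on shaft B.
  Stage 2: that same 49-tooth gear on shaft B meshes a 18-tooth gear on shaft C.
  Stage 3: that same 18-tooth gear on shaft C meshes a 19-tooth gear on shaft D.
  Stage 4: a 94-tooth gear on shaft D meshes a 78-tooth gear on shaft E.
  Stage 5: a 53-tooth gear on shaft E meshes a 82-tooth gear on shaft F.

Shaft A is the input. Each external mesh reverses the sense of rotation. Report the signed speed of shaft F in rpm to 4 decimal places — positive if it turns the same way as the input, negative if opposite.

-2127.6113 rpm (opposite to input, |ω| = 2127.6113 rpm)

Stage 1 [22T→49T]: ω = 2359.0000×22/49 = 1059.1429 rpm, dir flips to −; running = −1059.1429
Stage 2 [49T→18T]: ω = 1059.1429×49/18 = 2883.2222 rpm, dir flips to +; running = +2883.2222
Stage 3 [18T→19T]: ω = 2883.2222×18/19 = 2731.4737 rpm, dir flips to −; running = −2731.4737
Stage 4 [94T→78T]: ω = 2731.4737×94/78 = 3291.7760 rpm, dir flips to +; running = +3291.7760
Stage 5 [53T→82T]: ω = 3291.7760×53/82 = 2127.6113 rpm, dir flips to −; running = −2127.6113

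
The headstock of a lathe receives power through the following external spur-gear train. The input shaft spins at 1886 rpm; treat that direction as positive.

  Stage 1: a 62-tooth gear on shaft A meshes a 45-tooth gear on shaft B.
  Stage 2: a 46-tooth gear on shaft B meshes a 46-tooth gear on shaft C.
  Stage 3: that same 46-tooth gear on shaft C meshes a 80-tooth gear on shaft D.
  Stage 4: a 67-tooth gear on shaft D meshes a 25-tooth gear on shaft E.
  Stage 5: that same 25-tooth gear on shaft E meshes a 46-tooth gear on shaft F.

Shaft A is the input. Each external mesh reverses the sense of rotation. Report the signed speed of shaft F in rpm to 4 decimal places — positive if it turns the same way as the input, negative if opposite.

Stage 1 [62T→45T]: ω = 1886.0000×62/45 = 2598.4889 rpm, dir flips to −; running = −2598.4889
Stage 2 [46T→46T]: ω = 2598.4889×46/46 = 2598.4889 rpm, dir flips to +; running = +2598.4889
Stage 3 [46T→80T]: ω = 2598.4889×46/80 = 1494.1311 rpm, dir flips to −; running = −1494.1311
Stage 4 [67T→25T]: ω = 1494.1311×67/25 = 4004.2714 rpm, dir flips to +; running = +4004.2714
Stage 5 [25T→46T]: ω = 4004.2714×25/46 = 2176.2344 rpm, dir flips to −; running = −2176.2344

-2176.2344 rpm (opposite to input, |ω| = 2176.2344 rpm)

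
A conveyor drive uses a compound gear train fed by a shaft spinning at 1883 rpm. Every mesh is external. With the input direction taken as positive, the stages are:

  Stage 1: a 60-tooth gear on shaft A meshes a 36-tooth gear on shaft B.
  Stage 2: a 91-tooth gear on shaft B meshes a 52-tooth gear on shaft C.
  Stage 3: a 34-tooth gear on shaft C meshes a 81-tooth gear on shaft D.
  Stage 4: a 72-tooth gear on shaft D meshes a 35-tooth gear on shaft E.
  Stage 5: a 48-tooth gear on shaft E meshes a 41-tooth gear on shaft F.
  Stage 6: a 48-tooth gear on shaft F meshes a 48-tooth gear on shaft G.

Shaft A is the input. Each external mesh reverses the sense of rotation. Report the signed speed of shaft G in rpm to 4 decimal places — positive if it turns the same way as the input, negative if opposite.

Stage 1 [60T→36T]: ω = 1883.0000×60/36 = 3138.3333 rpm, dir flips to −; running = −3138.3333
Stage 2 [91T→52T]: ω = 3138.3333×91/52 = 5492.0833 rpm, dir flips to +; running = +5492.0833
Stage 3 [34T→81T]: ω = 5492.0833×34/81 = 2305.3189 rpm, dir flips to −; running = −2305.3189
Stage 4 [72T→35T]: ω = 2305.3189×72/35 = 4742.3704 rpm, dir flips to +; running = +4742.3704
Stage 5 [48T→41T]: ω = 4742.3704×48/41 = 5552.0434 rpm, dir flips to −; running = −5552.0434
Stage 6 [48T→48T]: ω = 5552.0434×48/48 = 5552.0434 rpm, dir flips to +; running = +5552.0434

+5552.0434 rpm (same as input, |ω| = 5552.0434 rpm)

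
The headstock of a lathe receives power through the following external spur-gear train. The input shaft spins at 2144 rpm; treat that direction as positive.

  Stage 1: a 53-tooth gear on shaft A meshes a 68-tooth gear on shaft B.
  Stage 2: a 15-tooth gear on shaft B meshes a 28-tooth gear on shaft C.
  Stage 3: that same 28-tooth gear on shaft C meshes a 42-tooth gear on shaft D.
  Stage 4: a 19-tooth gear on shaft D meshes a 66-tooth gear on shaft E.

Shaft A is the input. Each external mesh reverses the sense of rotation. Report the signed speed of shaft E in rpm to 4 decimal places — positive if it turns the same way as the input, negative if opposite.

+171.8080 rpm (same as input, |ω| = 171.8080 rpm)

Stage 1 [53T→68T]: ω = 2144.0000×53/68 = 1671.0588 rpm, dir flips to −; running = −1671.0588
Stage 2 [15T→28T]: ω = 1671.0588×15/28 = 895.2101 rpm, dir flips to +; running = +895.2101
Stage 3 [28T→42T]: ω = 895.2101×28/42 = 596.8067 rpm, dir flips to −; running = −596.8067
Stage 4 [19T→66T]: ω = 596.8067×19/66 = 171.8080 rpm, dir flips to +; running = +171.8080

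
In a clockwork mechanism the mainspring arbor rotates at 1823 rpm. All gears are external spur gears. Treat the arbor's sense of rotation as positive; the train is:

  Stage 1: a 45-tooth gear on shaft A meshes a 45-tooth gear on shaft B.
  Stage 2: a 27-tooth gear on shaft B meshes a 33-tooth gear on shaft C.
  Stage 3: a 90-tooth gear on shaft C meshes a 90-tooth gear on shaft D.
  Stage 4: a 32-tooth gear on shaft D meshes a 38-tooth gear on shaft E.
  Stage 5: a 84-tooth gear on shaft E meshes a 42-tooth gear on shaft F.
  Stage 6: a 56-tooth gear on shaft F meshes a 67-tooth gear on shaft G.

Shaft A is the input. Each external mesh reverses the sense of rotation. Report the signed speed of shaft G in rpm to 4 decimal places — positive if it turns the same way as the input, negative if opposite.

+2099.6461 rpm (same as input, |ω| = 2099.6461 rpm)

Stage 1 [45T→45T]: ω = 1823.0000×45/45 = 1823.0000 rpm, dir flips to −; running = −1823.0000
Stage 2 [27T→33T]: ω = 1823.0000×27/33 = 1491.5455 rpm, dir flips to +; running = +1491.5455
Stage 3 [90T→90T]: ω = 1491.5455×90/90 = 1491.5455 rpm, dir flips to −; running = −1491.5455
Stage 4 [32T→38T]: ω = 1491.5455×32/38 = 1256.0383 rpm, dir flips to +; running = +1256.0383
Stage 5 [84T→42T]: ω = 1256.0383×84/42 = 2512.0766 rpm, dir flips to −; running = −2512.0766
Stage 6 [56T→67T]: ω = 2512.0766×56/67 = 2099.6461 rpm, dir flips to +; running = +2099.6461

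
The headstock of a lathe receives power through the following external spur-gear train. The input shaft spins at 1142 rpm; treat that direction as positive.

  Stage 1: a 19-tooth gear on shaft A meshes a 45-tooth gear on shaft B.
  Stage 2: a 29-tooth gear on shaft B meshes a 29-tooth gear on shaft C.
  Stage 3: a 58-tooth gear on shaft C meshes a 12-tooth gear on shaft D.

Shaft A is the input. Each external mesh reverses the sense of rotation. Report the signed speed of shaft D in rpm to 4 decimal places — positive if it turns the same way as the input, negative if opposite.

-2330.5259 rpm (opposite to input, |ω| = 2330.5259 rpm)

Stage 1 [19T→45T]: ω = 1142.0000×19/45 = 482.1778 rpm, dir flips to −; running = −482.1778
Stage 2 [29T→29T]: ω = 482.1778×29/29 = 482.1778 rpm, dir flips to +; running = +482.1778
Stage 3 [58T→12T]: ω = 482.1778×58/12 = 2330.5259 rpm, dir flips to −; running = −2330.5259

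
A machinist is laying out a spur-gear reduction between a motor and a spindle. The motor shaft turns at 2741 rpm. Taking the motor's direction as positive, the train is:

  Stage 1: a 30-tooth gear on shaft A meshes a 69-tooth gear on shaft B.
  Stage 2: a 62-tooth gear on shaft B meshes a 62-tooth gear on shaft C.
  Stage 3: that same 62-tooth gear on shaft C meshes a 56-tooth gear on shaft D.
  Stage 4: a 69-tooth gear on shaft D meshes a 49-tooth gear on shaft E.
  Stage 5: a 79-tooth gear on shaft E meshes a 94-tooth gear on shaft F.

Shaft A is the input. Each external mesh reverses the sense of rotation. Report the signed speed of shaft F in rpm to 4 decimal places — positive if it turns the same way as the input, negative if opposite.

Stage 1 [30T→69T]: ω = 2741.0000×30/69 = 1191.7391 rpm, dir flips to −; running = −1191.7391
Stage 2 [62T→62T]: ω = 1191.7391×62/62 = 1191.7391 rpm, dir flips to +; running = +1191.7391
Stage 3 [62T→56T]: ω = 1191.7391×62/56 = 1319.4255 rpm, dir flips to −; running = −1319.4255
Stage 4 [69T→49T]: ω = 1319.4255×69/49 = 1857.9665 rpm, dir flips to +; running = +1857.9665
Stage 5 [79T→94T]: ω = 1857.9665×79/94 = 1561.4825 rpm, dir flips to −; running = −1561.4825

-1561.4825 rpm (opposite to input, |ω| = 1561.4825 rpm)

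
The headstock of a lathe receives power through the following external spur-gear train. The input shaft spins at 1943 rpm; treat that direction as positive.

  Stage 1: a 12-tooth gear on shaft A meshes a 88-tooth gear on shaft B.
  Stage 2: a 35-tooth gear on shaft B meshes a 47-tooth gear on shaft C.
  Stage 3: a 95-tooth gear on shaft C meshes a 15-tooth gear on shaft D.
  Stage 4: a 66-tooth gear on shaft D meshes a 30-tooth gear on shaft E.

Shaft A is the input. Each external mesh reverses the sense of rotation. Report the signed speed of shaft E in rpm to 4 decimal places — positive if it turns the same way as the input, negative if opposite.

+2749.1383 rpm (same as input, |ω| = 2749.1383 rpm)

Stage 1 [12T→88T]: ω = 1943.0000×12/88 = 264.9545 rpm, dir flips to −; running = −264.9545
Stage 2 [35T→47T]: ω = 264.9545×35/47 = 197.3066 rpm, dir flips to +; running = +197.3066
Stage 3 [95T→15T]: ω = 197.3066×95/15 = 1249.6083 rpm, dir flips to −; running = −1249.6083
Stage 4 [66T→30T]: ω = 1249.6083×66/30 = 2749.1383 rpm, dir flips to +; running = +2749.1383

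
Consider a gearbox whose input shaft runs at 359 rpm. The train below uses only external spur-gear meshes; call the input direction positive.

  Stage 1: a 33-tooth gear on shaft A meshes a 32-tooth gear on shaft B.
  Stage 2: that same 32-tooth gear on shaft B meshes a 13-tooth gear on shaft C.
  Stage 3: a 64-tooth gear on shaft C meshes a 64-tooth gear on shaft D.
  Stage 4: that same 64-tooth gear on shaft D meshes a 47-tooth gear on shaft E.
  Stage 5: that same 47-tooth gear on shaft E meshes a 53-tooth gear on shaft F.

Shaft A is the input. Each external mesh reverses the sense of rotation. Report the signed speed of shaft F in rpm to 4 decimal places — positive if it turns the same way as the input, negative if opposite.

-1100.4470 rpm (opposite to input, |ω| = 1100.4470 rpm)

Stage 1 [33T→32T]: ω = 359.0000×33/32 = 370.2188 rpm, dir flips to −; running = −370.2188
Stage 2 [32T→13T]: ω = 370.2188×32/13 = 911.3077 rpm, dir flips to +; running = +911.3077
Stage 3 [64T→64T]: ω = 911.3077×64/64 = 911.3077 rpm, dir flips to −; running = −911.3077
Stage 4 [64T→47T]: ω = 911.3077×64/47 = 1240.9296 rpm, dir flips to +; running = +1240.9296
Stage 5 [47T→53T]: ω = 1240.9296×47/53 = 1100.4470 rpm, dir flips to −; running = −1100.4470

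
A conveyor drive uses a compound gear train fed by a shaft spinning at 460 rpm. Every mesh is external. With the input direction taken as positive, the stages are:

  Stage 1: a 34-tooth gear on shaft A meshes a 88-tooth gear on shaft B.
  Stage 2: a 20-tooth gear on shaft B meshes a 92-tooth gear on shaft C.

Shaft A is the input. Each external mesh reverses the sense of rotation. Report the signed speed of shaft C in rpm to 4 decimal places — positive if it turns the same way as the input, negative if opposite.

+38.6364 rpm (same as input, |ω| = 38.6364 rpm)

Stage 1 [34T→88T]: ω = 460.0000×34/88 = 177.7273 rpm, dir flips to −; running = −177.7273
Stage 2 [20T→92T]: ω = 177.7273×20/92 = 38.6364 rpm, dir flips to +; running = +38.6364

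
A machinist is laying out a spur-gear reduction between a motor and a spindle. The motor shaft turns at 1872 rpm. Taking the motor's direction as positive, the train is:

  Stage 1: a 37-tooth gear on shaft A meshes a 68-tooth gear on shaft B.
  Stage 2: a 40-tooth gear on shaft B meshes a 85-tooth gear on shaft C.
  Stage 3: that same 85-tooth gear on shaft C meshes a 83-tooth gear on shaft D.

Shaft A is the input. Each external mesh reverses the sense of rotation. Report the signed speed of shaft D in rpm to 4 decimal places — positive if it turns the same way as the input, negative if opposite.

Stage 1 [37T→68T]: ω = 1872.0000×37/68 = 1018.5882 rpm, dir flips to −; running = −1018.5882
Stage 2 [40T→85T]: ω = 1018.5882×40/85 = 479.3356 rpm, dir flips to +; running = +479.3356
Stage 3 [85T→83T]: ω = 479.3356×85/83 = 490.8859 rpm, dir flips to −; running = −490.8859

-490.8859 rpm (opposite to input, |ω| = 490.8859 rpm)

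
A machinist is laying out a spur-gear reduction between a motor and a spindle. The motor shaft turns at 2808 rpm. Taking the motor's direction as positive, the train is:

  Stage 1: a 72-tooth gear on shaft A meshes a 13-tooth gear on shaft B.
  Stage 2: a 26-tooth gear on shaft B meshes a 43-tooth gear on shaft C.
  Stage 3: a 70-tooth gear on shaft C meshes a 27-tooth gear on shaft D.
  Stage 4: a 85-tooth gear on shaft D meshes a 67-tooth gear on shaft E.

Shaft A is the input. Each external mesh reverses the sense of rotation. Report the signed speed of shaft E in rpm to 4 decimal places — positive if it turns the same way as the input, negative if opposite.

+30929.2607 rpm (same as input, |ω| = 30929.2607 rpm)

Stage 1 [72T→13T]: ω = 2808.0000×72/13 = 15552.0000 rpm, dir flips to −; running = −15552.0000
Stage 2 [26T→43T]: ω = 15552.0000×26/43 = 9403.5349 rpm, dir flips to +; running = +9403.5349
Stage 3 [70T→27T]: ω = 9403.5349×70/27 = 24379.5349 rpm, dir flips to −; running = −24379.5349
Stage 4 [85T→67T]: ω = 24379.5349×85/67 = 30929.2607 rpm, dir flips to +; running = +30929.2607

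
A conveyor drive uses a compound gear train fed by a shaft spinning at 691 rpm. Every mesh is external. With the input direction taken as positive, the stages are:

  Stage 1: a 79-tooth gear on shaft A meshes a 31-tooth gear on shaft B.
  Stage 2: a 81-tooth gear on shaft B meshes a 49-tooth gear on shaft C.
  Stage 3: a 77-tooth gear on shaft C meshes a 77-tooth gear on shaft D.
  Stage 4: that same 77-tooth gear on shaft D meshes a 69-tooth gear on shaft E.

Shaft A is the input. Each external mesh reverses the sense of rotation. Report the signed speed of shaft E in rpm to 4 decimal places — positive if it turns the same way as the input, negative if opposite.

+3248.4338 rpm (same as input, |ω| = 3248.4338 rpm)

Stage 1 [79T→31T]: ω = 691.0000×79/31 = 1760.9355 rpm, dir flips to −; running = −1760.9355
Stage 2 [81T→49T]: ω = 1760.9355×81/49 = 2910.9342 rpm, dir flips to +; running = +2910.9342
Stage 3 [77T→77T]: ω = 2910.9342×77/77 = 2910.9342 rpm, dir flips to −; running = −2910.9342
Stage 4 [77T→69T]: ω = 2910.9342×77/69 = 3248.4338 rpm, dir flips to +; running = +3248.4338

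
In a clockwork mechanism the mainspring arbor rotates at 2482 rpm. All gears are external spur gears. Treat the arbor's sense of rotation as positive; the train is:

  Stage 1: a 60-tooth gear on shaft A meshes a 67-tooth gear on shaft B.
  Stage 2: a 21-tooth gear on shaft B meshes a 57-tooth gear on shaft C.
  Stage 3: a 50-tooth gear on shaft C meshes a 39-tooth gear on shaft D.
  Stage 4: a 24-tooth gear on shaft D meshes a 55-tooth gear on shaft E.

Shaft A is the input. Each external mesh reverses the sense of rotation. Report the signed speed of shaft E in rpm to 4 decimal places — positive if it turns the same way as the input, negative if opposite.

Stage 1 [60T→67T]: ω = 2482.0000×60/67 = 2222.6866 rpm, dir flips to −; running = −2222.6866
Stage 2 [21T→57T]: ω = 2222.6866×21/57 = 818.8845 rpm, dir flips to +; running = +818.8845
Stage 3 [50T→39T]: ω = 818.8845×50/39 = 1049.8520 rpm, dir flips to −; running = −1049.8520
Stage 4 [24T→55T]: ω = 1049.8520×24/55 = 458.1172 rpm, dir flips to +; running = +458.1172

+458.1172 rpm (same as input, |ω| = 458.1172 rpm)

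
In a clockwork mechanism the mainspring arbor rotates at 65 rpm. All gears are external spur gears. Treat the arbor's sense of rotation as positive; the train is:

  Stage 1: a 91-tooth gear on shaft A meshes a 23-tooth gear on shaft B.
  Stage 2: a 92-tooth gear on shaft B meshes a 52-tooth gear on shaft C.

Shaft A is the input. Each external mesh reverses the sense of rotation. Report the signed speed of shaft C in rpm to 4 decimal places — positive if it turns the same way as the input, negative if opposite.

Stage 1 [91T→23T]: ω = 65.0000×91/23 = 257.1739 rpm, dir flips to −; running = −257.1739
Stage 2 [92T→52T]: ω = 257.1739×92/52 = 455.0000 rpm, dir flips to +; running = +455.0000

+455.0000 rpm (same as input, |ω| = 455.0000 rpm)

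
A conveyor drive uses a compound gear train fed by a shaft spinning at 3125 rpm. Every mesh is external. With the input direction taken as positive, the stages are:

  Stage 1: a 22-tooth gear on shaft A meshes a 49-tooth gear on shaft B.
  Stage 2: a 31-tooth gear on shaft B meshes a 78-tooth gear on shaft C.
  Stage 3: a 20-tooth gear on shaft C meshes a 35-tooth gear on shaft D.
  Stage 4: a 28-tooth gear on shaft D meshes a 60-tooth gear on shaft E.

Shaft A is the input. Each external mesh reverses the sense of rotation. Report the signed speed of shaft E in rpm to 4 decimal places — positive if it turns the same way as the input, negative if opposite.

Stage 1 [22T→49T]: ω = 3125.0000×22/49 = 1403.0612 rpm, dir flips to −; running = −1403.0612
Stage 2 [31T→78T]: ω = 1403.0612×31/78 = 557.6269 rpm, dir flips to +; running = +557.6269
Stage 3 [20T→35T]: ω = 557.6269×20/35 = 318.6439 rpm, dir flips to −; running = −318.6439
Stage 4 [28T→60T]: ω = 318.6439×28/60 = 148.7005 rpm, dir flips to +; running = +148.7005

+148.7005 rpm (same as input, |ω| = 148.7005 rpm)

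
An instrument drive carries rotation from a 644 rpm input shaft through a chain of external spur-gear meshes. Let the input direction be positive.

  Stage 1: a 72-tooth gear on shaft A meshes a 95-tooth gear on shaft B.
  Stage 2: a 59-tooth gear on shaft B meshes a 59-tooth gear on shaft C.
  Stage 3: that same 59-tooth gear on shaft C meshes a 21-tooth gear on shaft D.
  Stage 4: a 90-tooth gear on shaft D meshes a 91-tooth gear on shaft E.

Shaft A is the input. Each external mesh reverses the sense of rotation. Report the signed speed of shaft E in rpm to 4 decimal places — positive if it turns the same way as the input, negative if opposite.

Stage 1 [72T→95T]: ω = 644.0000×72/95 = 488.0842 rpm, dir flips to −; running = −488.0842
Stage 2 [59T→59T]: ω = 488.0842×59/59 = 488.0842 rpm, dir flips to +; running = +488.0842
Stage 3 [59T→21T]: ω = 488.0842×59/21 = 1371.2842 rpm, dir flips to −; running = −1371.2842
Stage 4 [90T→91T]: ω = 1371.2842×90/91 = 1356.2152 rpm, dir flips to +; running = +1356.2152

+1356.2152 rpm (same as input, |ω| = 1356.2152 rpm)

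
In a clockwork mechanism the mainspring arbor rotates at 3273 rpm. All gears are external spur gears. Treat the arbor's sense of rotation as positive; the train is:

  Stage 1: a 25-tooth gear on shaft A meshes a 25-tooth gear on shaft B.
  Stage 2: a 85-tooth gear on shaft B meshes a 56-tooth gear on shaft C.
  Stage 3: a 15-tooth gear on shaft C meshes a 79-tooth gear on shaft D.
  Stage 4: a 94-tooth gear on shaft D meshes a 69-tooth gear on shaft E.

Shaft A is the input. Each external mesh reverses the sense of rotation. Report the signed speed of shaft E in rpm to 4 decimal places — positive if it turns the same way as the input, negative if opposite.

+1285.0494 rpm (same as input, |ω| = 1285.0494 rpm)

Stage 1 [25T→25T]: ω = 3273.0000×25/25 = 3273.0000 rpm, dir flips to −; running = −3273.0000
Stage 2 [85T→56T]: ω = 3273.0000×85/56 = 4967.9464 rpm, dir flips to +; running = +4967.9464
Stage 3 [15T→79T]: ω = 4967.9464×15/79 = 943.2810 rpm, dir flips to −; running = −943.2810
Stage 4 [94T→69T]: ω = 943.2810×94/69 = 1285.0494 rpm, dir flips to +; running = +1285.0494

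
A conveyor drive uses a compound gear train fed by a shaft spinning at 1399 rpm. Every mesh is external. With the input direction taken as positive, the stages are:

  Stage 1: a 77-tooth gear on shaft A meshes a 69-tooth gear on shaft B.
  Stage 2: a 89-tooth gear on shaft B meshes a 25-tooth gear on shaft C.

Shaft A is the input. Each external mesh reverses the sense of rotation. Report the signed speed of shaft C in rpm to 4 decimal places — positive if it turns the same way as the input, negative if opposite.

Stage 1 [77T→69T]: ω = 1399.0000×77/69 = 1561.2029 rpm, dir flips to −; running = −1561.2029
Stage 2 [89T→25T]: ω = 1561.2029×89/25 = 5557.8823 rpm, dir flips to +; running = +5557.8823

+5557.8823 rpm (same as input, |ω| = 5557.8823 rpm)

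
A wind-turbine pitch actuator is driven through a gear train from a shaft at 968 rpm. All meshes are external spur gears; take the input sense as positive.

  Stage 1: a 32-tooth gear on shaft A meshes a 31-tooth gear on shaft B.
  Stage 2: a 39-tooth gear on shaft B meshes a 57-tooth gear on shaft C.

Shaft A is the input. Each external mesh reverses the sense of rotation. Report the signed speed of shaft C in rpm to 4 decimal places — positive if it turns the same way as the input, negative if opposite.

Stage 1 [32T→31T]: ω = 968.0000×32/31 = 999.2258 rpm, dir flips to −; running = −999.2258
Stage 2 [39T→57T]: ω = 999.2258×39/57 = 683.6808 rpm, dir flips to +; running = +683.6808

+683.6808 rpm (same as input, |ω| = 683.6808 rpm)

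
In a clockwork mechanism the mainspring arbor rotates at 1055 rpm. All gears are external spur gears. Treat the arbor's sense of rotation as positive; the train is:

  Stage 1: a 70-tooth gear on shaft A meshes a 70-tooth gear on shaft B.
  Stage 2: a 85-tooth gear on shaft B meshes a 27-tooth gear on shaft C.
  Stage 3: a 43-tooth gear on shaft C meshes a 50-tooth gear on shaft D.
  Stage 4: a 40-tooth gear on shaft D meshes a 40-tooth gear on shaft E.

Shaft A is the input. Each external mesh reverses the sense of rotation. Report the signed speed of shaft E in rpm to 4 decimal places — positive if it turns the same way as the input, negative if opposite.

+2856.3148 rpm (same as input, |ω| = 2856.3148 rpm)

Stage 1 [70T→70T]: ω = 1055.0000×70/70 = 1055.0000 rpm, dir flips to −; running = −1055.0000
Stage 2 [85T→27T]: ω = 1055.0000×85/27 = 3321.2963 rpm, dir flips to +; running = +3321.2963
Stage 3 [43T→50T]: ω = 3321.2963×43/50 = 2856.3148 rpm, dir flips to −; running = −2856.3148
Stage 4 [40T→40T]: ω = 2856.3148×40/40 = 2856.3148 rpm, dir flips to +; running = +2856.3148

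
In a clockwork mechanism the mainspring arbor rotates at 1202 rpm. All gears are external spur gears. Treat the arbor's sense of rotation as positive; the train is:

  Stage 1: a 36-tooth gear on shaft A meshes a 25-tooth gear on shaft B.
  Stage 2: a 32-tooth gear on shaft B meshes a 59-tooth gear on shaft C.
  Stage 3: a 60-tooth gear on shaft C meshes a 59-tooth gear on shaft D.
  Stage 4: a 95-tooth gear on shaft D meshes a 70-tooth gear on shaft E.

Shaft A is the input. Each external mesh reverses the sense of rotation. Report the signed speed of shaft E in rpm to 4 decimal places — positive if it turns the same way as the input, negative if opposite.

Stage 1 [36T→25T]: ω = 1202.0000×36/25 = 1730.8800 rpm, dir flips to −; running = −1730.8800
Stage 2 [32T→59T]: ω = 1730.8800×32/59 = 938.7824 rpm, dir flips to +; running = +938.7824
Stage 3 [60T→59T]: ω = 938.7824×60/59 = 954.6939 rpm, dir flips to −; running = −954.6939
Stage 4 [95T→70T]: ω = 954.6939×95/70 = 1295.6561 rpm, dir flips to +; running = +1295.6561

+1295.6561 rpm (same as input, |ω| = 1295.6561 rpm)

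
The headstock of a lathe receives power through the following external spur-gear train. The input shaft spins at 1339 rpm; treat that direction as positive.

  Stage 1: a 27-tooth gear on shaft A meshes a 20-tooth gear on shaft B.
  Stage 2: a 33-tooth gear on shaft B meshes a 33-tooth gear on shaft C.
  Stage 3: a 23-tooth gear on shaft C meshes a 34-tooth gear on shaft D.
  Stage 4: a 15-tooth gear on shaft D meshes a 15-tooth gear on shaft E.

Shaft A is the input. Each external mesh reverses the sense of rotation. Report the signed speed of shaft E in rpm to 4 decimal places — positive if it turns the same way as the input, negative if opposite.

Stage 1 [27T→20T]: ω = 1339.0000×27/20 = 1807.6500 rpm, dir flips to −; running = −1807.6500
Stage 2 [33T→33T]: ω = 1807.6500×33/33 = 1807.6500 rpm, dir flips to +; running = +1807.6500
Stage 3 [23T→34T]: ω = 1807.6500×23/34 = 1222.8221 rpm, dir flips to −; running = −1222.8221
Stage 4 [15T→15T]: ω = 1222.8221×15/15 = 1222.8221 rpm, dir flips to +; running = +1222.8221

+1222.8221 rpm (same as input, |ω| = 1222.8221 rpm)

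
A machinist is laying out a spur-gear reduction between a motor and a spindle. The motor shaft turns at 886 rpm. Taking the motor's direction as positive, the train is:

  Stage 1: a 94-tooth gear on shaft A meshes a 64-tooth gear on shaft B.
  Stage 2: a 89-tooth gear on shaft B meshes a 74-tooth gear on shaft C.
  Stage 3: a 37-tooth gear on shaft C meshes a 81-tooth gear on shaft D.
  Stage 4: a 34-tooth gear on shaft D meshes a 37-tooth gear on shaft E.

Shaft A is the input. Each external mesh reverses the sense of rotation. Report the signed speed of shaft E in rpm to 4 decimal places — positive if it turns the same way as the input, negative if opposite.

Stage 1 [94T→64T]: ω = 886.0000×94/64 = 1301.3125 rpm, dir flips to −; running = −1301.3125
Stage 2 [89T→74T]: ω = 1301.3125×89/74 = 1565.0921 rpm, dir flips to +; running = +1565.0921
Stage 3 [37T→81T]: ω = 1565.0921×37/81 = 714.9186 rpm, dir flips to −; running = −714.9186
Stage 4 [34T→37T]: ω = 714.9186×34/37 = 656.9522 rpm, dir flips to +; running = +656.9522

+656.9522 rpm (same as input, |ω| = 656.9522 rpm)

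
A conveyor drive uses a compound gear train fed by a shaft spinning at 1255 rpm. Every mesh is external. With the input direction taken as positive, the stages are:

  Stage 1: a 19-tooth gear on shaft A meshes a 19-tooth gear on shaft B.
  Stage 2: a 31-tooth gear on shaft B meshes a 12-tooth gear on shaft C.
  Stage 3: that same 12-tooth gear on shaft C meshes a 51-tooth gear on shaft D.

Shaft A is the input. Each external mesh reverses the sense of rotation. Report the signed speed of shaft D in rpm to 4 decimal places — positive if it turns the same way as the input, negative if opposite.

-762.8431 rpm (opposite to input, |ω| = 762.8431 rpm)

Stage 1 [19T→19T]: ω = 1255.0000×19/19 = 1255.0000 rpm, dir flips to −; running = −1255.0000
Stage 2 [31T→12T]: ω = 1255.0000×31/12 = 3242.0833 rpm, dir flips to +; running = +3242.0833
Stage 3 [12T→51T]: ω = 3242.0833×12/51 = 762.8431 rpm, dir flips to −; running = −762.8431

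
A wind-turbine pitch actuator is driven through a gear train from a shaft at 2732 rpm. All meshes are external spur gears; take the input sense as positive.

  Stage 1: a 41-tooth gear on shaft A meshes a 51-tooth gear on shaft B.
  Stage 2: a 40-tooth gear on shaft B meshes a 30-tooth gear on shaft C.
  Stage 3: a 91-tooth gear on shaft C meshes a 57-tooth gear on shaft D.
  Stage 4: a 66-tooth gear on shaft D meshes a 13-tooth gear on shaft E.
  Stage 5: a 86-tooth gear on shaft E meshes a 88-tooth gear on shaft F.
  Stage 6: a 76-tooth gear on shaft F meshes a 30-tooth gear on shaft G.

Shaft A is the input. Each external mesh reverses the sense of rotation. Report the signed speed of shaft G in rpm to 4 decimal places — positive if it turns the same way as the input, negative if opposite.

+58763.5939 rpm (same as input, |ω| = 58763.5939 rpm)

Stage 1 [41T→51T]: ω = 2732.0000×41/51 = 2196.3137 rpm, dir flips to −; running = −2196.3137
Stage 2 [40T→30T]: ω = 2196.3137×40/30 = 2928.4183 rpm, dir flips to +; running = +2928.4183
Stage 3 [91T→57T]: ω = 2928.4183×91/57 = 4675.1941 rpm, dir flips to −; running = −4675.1941
Stage 4 [66T→13T]: ω = 4675.1941×66/13 = 23735.6010 rpm, dir flips to +; running = +23735.6010
Stage 5 [86T→88T]: ω = 23735.6010×86/88 = 23196.1555 rpm, dir flips to −; running = −23196.1555
Stage 6 [76T→30T]: ω = 23196.1555×76/30 = 58763.5939 rpm, dir flips to +; running = +58763.5939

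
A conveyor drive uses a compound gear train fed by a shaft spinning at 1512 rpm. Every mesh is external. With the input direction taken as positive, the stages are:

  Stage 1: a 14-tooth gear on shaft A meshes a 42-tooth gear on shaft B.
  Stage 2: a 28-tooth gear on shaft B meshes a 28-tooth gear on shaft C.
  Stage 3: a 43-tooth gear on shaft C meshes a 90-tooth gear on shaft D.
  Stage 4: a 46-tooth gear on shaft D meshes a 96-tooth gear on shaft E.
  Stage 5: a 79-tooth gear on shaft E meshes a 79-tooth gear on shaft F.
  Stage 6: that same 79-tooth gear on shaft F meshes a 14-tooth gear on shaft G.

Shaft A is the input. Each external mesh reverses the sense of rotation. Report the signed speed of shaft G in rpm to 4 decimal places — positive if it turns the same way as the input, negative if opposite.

+651.0917 rpm (same as input, |ω| = 651.0917 rpm)

Stage 1 [14T→42T]: ω = 1512.0000×14/42 = 504.0000 rpm, dir flips to −; running = −504.0000
Stage 2 [28T→28T]: ω = 504.0000×28/28 = 504.0000 rpm, dir flips to +; running = +504.0000
Stage 3 [43T→90T]: ω = 504.0000×43/90 = 240.8000 rpm, dir flips to −; running = −240.8000
Stage 4 [46T→96T]: ω = 240.8000×46/96 = 115.3833 rpm, dir flips to +; running = +115.3833
Stage 5 [79T→79T]: ω = 115.3833×79/79 = 115.3833 rpm, dir flips to −; running = −115.3833
Stage 6 [79T→14T]: ω = 115.3833×79/14 = 651.0917 rpm, dir flips to +; running = +651.0917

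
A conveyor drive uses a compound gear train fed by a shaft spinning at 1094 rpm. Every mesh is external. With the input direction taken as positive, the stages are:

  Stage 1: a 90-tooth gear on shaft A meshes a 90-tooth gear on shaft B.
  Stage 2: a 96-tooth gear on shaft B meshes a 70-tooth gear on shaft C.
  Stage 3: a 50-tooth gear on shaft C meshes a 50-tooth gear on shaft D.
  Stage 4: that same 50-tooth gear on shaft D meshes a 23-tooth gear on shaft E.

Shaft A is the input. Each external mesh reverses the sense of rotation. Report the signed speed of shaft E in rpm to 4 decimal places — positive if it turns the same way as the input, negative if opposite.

+3261.6149 rpm (same as input, |ω| = 3261.6149 rpm)

Stage 1 [90T→90T]: ω = 1094.0000×90/90 = 1094.0000 rpm, dir flips to −; running = −1094.0000
Stage 2 [96T→70T]: ω = 1094.0000×96/70 = 1500.3429 rpm, dir flips to +; running = +1500.3429
Stage 3 [50T→50T]: ω = 1500.3429×50/50 = 1500.3429 rpm, dir flips to −; running = −1500.3429
Stage 4 [50T→23T]: ω = 1500.3429×50/23 = 3261.6149 rpm, dir flips to +; running = +3261.6149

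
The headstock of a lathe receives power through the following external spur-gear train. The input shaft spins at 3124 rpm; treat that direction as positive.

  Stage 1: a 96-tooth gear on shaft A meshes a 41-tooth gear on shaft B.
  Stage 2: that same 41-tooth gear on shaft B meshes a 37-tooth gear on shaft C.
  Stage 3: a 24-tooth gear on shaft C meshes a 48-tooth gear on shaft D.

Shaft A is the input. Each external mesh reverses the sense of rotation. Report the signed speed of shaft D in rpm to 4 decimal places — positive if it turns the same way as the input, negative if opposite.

Stage 1 [96T→41T]: ω = 3124.0000×96/41 = 7314.7317 rpm, dir flips to −; running = −7314.7317
Stage 2 [41T→37T]: ω = 7314.7317×41/37 = 8105.5135 rpm, dir flips to +; running = +8105.5135
Stage 3 [24T→48T]: ω = 8105.5135×24/48 = 4052.7568 rpm, dir flips to −; running = −4052.7568

-4052.7568 rpm (opposite to input, |ω| = 4052.7568 rpm)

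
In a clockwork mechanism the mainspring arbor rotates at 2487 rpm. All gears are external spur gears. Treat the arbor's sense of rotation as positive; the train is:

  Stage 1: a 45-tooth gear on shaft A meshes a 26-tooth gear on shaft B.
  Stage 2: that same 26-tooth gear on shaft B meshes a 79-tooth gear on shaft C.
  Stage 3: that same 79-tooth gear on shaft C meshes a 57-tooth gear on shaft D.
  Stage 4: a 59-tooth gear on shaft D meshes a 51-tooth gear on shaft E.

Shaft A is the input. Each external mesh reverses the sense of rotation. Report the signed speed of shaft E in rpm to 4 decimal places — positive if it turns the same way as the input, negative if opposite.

+2271.4087 rpm (same as input, |ω| = 2271.4087 rpm)

Stage 1 [45T→26T]: ω = 2487.0000×45/26 = 4304.4231 rpm, dir flips to −; running = −4304.4231
Stage 2 [26T→79T]: ω = 4304.4231×26/79 = 1416.6456 rpm, dir flips to +; running = +1416.6456
Stage 3 [79T→57T]: ω = 1416.6456×79/57 = 1963.4211 rpm, dir flips to −; running = −1963.4211
Stage 4 [59T→51T]: ω = 1963.4211×59/51 = 2271.4087 rpm, dir flips to +; running = +2271.4087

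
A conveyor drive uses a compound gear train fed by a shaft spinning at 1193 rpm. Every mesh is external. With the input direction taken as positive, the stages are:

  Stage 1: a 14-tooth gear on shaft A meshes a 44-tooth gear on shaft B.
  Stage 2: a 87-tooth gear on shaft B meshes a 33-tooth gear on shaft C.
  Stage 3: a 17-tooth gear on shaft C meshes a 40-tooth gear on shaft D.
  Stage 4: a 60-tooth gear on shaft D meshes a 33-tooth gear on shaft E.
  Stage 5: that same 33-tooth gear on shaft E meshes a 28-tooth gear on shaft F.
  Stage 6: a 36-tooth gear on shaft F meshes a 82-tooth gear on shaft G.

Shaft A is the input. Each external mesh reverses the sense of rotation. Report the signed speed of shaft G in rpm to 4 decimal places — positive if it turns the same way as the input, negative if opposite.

+400.1215 rpm (same as input, |ω| = 400.1215 rpm)

Stage 1 [14T→44T]: ω = 1193.0000×14/44 = 379.5909 rpm, dir flips to −; running = −379.5909
Stage 2 [87T→33T]: ω = 379.5909×87/33 = 1000.7397 rpm, dir flips to +; running = +1000.7397
Stage 3 [17T→40T]: ω = 1000.7397×17/40 = 425.3144 rpm, dir flips to −; running = −425.3144
Stage 4 [60T→33T]: ω = 425.3144×60/33 = 773.2988 rpm, dir flips to +; running = +773.2988
Stage 5 [33T→28T]: ω = 773.2988×33/28 = 911.3879 rpm, dir flips to −; running = −911.3879
Stage 6 [36T→82T]: ω = 911.3879×36/82 = 400.1215 rpm, dir flips to +; running = +400.1215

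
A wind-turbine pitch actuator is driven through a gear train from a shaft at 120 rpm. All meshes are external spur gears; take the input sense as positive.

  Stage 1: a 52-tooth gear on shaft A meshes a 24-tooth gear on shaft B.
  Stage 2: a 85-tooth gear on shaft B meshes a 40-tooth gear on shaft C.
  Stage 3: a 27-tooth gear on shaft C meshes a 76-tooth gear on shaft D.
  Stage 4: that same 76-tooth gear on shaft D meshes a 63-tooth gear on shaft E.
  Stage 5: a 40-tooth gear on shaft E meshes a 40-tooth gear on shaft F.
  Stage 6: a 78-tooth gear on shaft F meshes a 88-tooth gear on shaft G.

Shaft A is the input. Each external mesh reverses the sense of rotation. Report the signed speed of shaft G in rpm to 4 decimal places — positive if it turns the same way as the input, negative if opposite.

+209.8782 rpm (same as input, |ω| = 209.8782 rpm)

Stage 1 [52T→24T]: ω = 120.0000×52/24 = 260.0000 rpm, dir flips to −; running = −260.0000
Stage 2 [85T→40T]: ω = 260.0000×85/40 = 552.5000 rpm, dir flips to +; running = +552.5000
Stage 3 [27T→76T]: ω = 552.5000×27/76 = 196.2829 rpm, dir flips to −; running = −196.2829
Stage 4 [76T→63T]: ω = 196.2829×76/63 = 236.7857 rpm, dir flips to +; running = +236.7857
Stage 5 [40T→40T]: ω = 236.7857×40/40 = 236.7857 rpm, dir flips to −; running = −236.7857
Stage 6 [78T→88T]: ω = 236.7857×78/88 = 209.8782 rpm, dir flips to +; running = +209.8782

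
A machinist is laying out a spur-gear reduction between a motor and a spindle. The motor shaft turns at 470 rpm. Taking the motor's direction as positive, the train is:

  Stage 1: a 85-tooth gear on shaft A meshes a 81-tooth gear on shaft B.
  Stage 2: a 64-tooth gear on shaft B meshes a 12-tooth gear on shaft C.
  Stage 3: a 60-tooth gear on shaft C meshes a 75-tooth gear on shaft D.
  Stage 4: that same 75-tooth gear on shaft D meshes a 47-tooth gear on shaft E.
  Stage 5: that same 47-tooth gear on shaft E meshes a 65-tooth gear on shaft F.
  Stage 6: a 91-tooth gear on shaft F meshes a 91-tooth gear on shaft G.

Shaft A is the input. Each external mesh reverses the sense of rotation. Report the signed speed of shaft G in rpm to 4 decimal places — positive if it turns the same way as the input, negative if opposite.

Stage 1 [85T→81T]: ω = 470.0000×85/81 = 493.2099 rpm, dir flips to −; running = −493.2099
Stage 2 [64T→12T]: ω = 493.2099×64/12 = 2630.4527 rpm, dir flips to +; running = +2630.4527
Stage 3 [60T→75T]: ω = 2630.4527×60/75 = 2104.3621 rpm, dir flips to −; running = −2104.3621
Stage 4 [75T→47T]: ω = 2104.3621×75/47 = 3358.0247 rpm, dir flips to +; running = +3358.0247
Stage 5 [47T→65T]: ω = 3358.0247×47/65 = 2428.1102 rpm, dir flips to −; running = −2428.1102
Stage 6 [91T→91T]: ω = 2428.1102×91/91 = 2428.1102 rpm, dir flips to +; running = +2428.1102

+2428.1102 rpm (same as input, |ω| = 2428.1102 rpm)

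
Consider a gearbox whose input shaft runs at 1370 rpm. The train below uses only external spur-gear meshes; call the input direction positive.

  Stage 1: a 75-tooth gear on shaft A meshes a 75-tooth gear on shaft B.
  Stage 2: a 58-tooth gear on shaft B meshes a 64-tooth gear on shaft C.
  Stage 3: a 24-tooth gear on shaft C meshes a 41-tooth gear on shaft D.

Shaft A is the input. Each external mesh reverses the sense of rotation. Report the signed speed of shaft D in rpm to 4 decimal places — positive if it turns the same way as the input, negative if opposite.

-726.7683 rpm (opposite to input, |ω| = 726.7683 rpm)

Stage 1 [75T→75T]: ω = 1370.0000×75/75 = 1370.0000 rpm, dir flips to −; running = −1370.0000
Stage 2 [58T→64T]: ω = 1370.0000×58/64 = 1241.5625 rpm, dir flips to +; running = +1241.5625
Stage 3 [24T→41T]: ω = 1241.5625×24/41 = 726.7683 rpm, dir flips to −; running = −726.7683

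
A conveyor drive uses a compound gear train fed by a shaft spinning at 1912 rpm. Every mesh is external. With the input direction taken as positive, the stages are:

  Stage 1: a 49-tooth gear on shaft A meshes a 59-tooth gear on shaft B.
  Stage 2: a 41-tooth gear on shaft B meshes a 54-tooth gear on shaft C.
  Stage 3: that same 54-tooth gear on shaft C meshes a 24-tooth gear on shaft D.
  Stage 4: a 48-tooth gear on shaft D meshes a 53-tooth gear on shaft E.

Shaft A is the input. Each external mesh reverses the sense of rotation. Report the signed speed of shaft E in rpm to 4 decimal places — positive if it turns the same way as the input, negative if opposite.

Stage 1 [49T→59T]: ω = 1912.0000×49/59 = 1587.9322 rpm, dir flips to −; running = −1587.9322
Stage 2 [41T→54T]: ω = 1587.9322×41/54 = 1205.6522 rpm, dir flips to +; running = +1205.6522
Stage 3 [54T→24T]: ω = 1205.6522×54/24 = 2712.7175 rpm, dir flips to −; running = −2712.7175
Stage 4 [48T→53T]: ω = 2712.7175×48/53 = 2456.8008 rpm, dir flips to +; running = +2456.8008

+2456.8008 rpm (same as input, |ω| = 2456.8008 rpm)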